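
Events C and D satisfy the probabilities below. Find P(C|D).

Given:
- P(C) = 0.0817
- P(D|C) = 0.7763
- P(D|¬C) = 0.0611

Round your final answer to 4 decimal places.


Bayes' theorem: P(C|D) = P(D|C) × P(C) / P(D)

Step 1: Calculate P(D) using law of total probability
P(D) = P(D|C)P(C) + P(D|¬C)P(¬C)
     = 0.7763 × 0.0817 + 0.0611 × 0.9183
     = 0.06342371 + 0.05610813
     = 0.11953184

Step 2: Apply Bayes' theorem
P(C|D) = P(D|C) × P(C) / P(D)
       = 0.06342371 / 0.11953184
       = 0.5306


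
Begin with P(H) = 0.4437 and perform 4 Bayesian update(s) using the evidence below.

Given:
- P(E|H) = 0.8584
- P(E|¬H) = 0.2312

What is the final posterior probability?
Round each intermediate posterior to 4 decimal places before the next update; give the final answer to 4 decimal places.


Sequential Bayesian updating:

Initial prior: P(H) = 0.4437

Update 1:
  P(E) = 0.8584 × 0.4437 + 0.2312 × 0.5563 = 0.38087208 + 0.12861656 = 0.50948864
  P(H|E) = 0.38087208 / 0.50948864 = 0.7476

Update 2:
  P(E) = 0.8584 × 0.7476 + 0.2312 × 0.2524 = 0.64173984 + 0.05835488 = 0.70009472
  P(H|E) = 0.64173984 / 0.70009472 = 0.9166

Update 3:
  P(E) = 0.8584 × 0.9166 + 0.2312 × 0.0834 = 0.78680944 + 0.01928208 = 0.80609152
  P(H|E) = 0.78680944 / 0.80609152 = 0.9761

Update 4:
  P(E) = 0.8584 × 0.9761 + 0.2312 × 0.0239 = 0.83788424 + 0.00552568 = 0.84340992
  P(H|E) = 0.83788424 / 0.84340992 = 0.9934

Final posterior: 0.9934


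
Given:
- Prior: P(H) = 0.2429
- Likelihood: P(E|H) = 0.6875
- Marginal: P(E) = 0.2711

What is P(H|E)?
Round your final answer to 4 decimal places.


Using Bayes' theorem:

P(H|E) = P(E|H) × P(H) / P(E)
       = 0.6875 × 0.2429 / 0.2711
       = 0.16699375 / 0.2711
       = 0.6160

The evidence strengthens our belief in H.
Prior: 0.2429 → Posterior: 0.6160


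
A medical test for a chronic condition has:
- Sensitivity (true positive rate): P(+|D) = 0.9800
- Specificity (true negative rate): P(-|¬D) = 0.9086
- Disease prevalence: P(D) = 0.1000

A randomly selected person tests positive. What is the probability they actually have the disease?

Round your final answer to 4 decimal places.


Let D = has disease, + = positive test

Given:
- P(D) = 0.1000 (prevalence)
- P(+|D) = 0.9800 (sensitivity)
- P(-|¬D) = 0.9086 (specificity)
- P(+|¬D) = 0.0914 (false positive rate = 1 - specificity)

Step 1: Find P(+)
P(+) = P(+|D)P(D) + P(+|¬D)P(¬D)
     = 0.9800 × 0.1000 + 0.0914 × 0.9000
     = 0.09800000 + 0.08226000
     = 0.18026000

Step 2: Apply Bayes' theorem for P(D|+)
P(D|+) = P(+|D)P(D) / P(+)
       = 0.09800000 / 0.18026000
       = 0.5437


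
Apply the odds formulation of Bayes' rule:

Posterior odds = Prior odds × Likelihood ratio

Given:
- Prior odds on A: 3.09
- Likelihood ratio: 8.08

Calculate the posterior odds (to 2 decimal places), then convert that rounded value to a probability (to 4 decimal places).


Step 1: Calculate posterior odds
Posterior odds = Prior odds × LR
               = 3.09 × 8.08
               = 24.97

Step 2: Convert to probability
P(A|E) = Posterior odds / (1 + Posterior odds)
       = 24.97 / (1 + 24.97)
       = 24.97 / 25.97
       = 0.9615

The evidence increased P(A) from 0.7555 to 0.9615.


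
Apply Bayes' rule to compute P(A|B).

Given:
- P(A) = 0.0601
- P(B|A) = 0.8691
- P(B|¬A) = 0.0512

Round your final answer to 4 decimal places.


Bayes' theorem: P(A|B) = P(B|A) × P(A) / P(B)

Step 1: Calculate P(B) using law of total probability
P(B) = P(B|A)P(A) + P(B|¬A)P(¬A)
     = 0.8691 × 0.0601 + 0.0512 × 0.9399
     = 0.05223291 + 0.04812288
     = 0.10035579

Step 2: Apply Bayes' theorem
P(A|B) = P(B|A) × P(A) / P(B)
       = 0.05223291 / 0.10035579
       = 0.5205


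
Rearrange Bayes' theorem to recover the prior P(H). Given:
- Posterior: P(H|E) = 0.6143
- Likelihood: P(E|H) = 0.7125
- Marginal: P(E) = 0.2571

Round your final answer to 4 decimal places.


From Bayes' theorem: P(H|E) = P(E|H) × P(H) / P(E)

Rearranging for P(H):
P(H) = P(H|E) × P(E) / P(E|H)
     = 0.6143 × 0.2571 / 0.7125
     = 0.15793653 / 0.7125
     = 0.2217


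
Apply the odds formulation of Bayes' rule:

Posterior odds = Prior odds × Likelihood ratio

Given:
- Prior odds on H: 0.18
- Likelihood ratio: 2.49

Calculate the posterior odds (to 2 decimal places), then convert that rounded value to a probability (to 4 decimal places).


Step 1: Calculate posterior odds
Posterior odds = Prior odds × LR
               = 0.18 × 2.49
               = 0.45

Step 2: Convert to probability
P(H|E) = Posterior odds / (1 + Posterior odds)
       = 0.45 / (1 + 0.45)
       = 0.45 / 1.45
       = 0.3103

The evidence increased P(H) from 0.1525 to 0.3103.


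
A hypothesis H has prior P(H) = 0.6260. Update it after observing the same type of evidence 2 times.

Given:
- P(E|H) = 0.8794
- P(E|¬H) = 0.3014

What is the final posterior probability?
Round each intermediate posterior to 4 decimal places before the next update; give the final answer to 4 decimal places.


Sequential Bayesian updating:

Initial prior: P(H) = 0.6260

Update 1:
  P(E) = 0.8794 × 0.6260 + 0.3014 × 0.3740 = 0.55050440 + 0.11272360 = 0.66322800
  P(H|E) = 0.55050440 / 0.66322800 = 0.8300

Update 2:
  P(E) = 0.8794 × 0.8300 + 0.3014 × 0.1700 = 0.72990200 + 0.05123800 = 0.78114000
  P(H|E) = 0.72990200 / 0.78114000 = 0.9344

Final posterior: 0.9344


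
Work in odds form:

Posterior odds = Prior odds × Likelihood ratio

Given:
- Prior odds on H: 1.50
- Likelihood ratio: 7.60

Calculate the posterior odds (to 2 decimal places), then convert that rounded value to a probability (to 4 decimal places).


Step 1: Calculate posterior odds
Posterior odds = Prior odds × LR
               = 1.50 × 7.60
               = 11.40

Step 2: Convert to probability
P(H|E) = Posterior odds / (1 + Posterior odds)
       = 11.40 / (1 + 11.40)
       = 11.40 / 12.40
       = 0.9194

The evidence increased P(H) from 0.6000 to 0.9194.


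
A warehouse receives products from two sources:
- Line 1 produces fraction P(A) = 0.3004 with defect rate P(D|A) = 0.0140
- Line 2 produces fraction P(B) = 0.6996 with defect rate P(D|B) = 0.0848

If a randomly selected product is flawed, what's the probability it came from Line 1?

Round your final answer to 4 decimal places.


Let A = from Line 1, D = flawed

Given:
- P(A) = 0.3004, P(B) = 0.6996
- P(D|A) = 0.0140, P(D|B) = 0.0848

Step 1: Find P(D)
P(D) = P(D|A)P(A) + P(D|B)P(B)
     = 0.0140 × 0.3004 + 0.0848 × 0.6996
     = 0.00420560 + 0.05932608
     = 0.06353168

Step 2: Apply Bayes' theorem
P(A|D) = P(D|A)P(A) / P(D)
       = 0.00420560 / 0.06353168
       = 0.0662


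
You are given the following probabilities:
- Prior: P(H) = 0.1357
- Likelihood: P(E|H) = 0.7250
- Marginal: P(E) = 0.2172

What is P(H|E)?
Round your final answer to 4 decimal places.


Using Bayes' theorem:

P(H|E) = P(E|H) × P(H) / P(E)
       = 0.7250 × 0.1357 / 0.2172
       = 0.09838250 / 0.2172
       = 0.4530

The evidence strengthens our belief in H.
Prior: 0.1357 → Posterior: 0.4530


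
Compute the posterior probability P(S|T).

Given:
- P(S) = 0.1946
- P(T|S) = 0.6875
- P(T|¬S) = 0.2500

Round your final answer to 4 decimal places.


Bayes' theorem: P(S|T) = P(T|S) × P(S) / P(T)

Step 1: Calculate P(T) using law of total probability
P(T) = P(T|S)P(S) + P(T|¬S)P(¬S)
     = 0.6875 × 0.1946 + 0.2500 × 0.8054
     = 0.13378750 + 0.20135000
     = 0.33513750

Step 2: Apply Bayes' theorem
P(S|T) = P(T|S) × P(S) / P(T)
       = 0.13378750 / 0.33513750
       = 0.3992


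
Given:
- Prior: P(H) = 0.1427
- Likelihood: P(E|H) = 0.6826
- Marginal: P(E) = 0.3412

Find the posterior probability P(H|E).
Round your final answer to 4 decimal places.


Using Bayes' theorem:

P(H|E) = P(E|H) × P(H) / P(E)
       = 0.6826 × 0.1427 / 0.3412
       = 0.09740702 / 0.3412
       = 0.2855

The evidence strengthens our belief in H.
Prior: 0.1427 → Posterior: 0.2855


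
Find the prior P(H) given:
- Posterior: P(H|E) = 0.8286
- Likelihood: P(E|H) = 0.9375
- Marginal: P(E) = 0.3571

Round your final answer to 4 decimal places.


From Bayes' theorem: P(H|E) = P(E|H) × P(H) / P(E)

Rearranging for P(H):
P(H) = P(H|E) × P(E) / P(E|H)
     = 0.8286 × 0.3571 / 0.9375
     = 0.29589306 / 0.9375
     = 0.3156


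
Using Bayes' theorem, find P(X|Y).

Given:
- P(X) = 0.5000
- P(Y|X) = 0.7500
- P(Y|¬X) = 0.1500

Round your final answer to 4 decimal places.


Bayes' theorem: P(X|Y) = P(Y|X) × P(X) / P(Y)

Step 1: Calculate P(Y) using law of total probability
P(Y) = P(Y|X)P(X) + P(Y|¬X)P(¬X)
     = 0.7500 × 0.5000 + 0.1500 × 0.5000
     = 0.37500000 + 0.07500000
     = 0.45000000

Step 2: Apply Bayes' theorem
P(X|Y) = P(Y|X) × P(X) / P(Y)
       = 0.37500000 / 0.45000000
       = 0.8333


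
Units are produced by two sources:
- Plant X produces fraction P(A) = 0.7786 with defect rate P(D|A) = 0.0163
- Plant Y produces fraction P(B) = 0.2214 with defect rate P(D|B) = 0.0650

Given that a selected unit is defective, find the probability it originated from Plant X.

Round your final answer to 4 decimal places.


Let A = from Plant X, D = defective

Given:
- P(A) = 0.7786, P(B) = 0.2214
- P(D|A) = 0.0163, P(D|B) = 0.0650

Step 1: Find P(D)
P(D) = P(D|A)P(A) + P(D|B)P(B)
     = 0.0163 × 0.7786 + 0.0650 × 0.2214
     = 0.01269118 + 0.01439100
     = 0.02708218

Step 2: Apply Bayes' theorem
P(A|D) = P(D|A)P(A) / P(D)
       = 0.01269118 / 0.02708218
       = 0.4686


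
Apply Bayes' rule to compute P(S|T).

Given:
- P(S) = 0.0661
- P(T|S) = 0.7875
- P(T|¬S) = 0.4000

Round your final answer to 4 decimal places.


Bayes' theorem: P(S|T) = P(T|S) × P(S) / P(T)

Step 1: Calculate P(T) using law of total probability
P(T) = P(T|S)P(S) + P(T|¬S)P(¬S)
     = 0.7875 × 0.0661 + 0.4000 × 0.9339
     = 0.05205375 + 0.37356000
     = 0.42561375

Step 2: Apply Bayes' theorem
P(S|T) = P(T|S) × P(S) / P(T)
       = 0.05205375 / 0.42561375
       = 0.1223


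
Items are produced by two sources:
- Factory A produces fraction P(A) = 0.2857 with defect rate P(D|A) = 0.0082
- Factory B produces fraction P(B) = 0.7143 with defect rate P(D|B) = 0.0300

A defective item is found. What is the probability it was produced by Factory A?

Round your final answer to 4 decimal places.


Let A = from Factory A, D = defective

Given:
- P(A) = 0.2857, P(B) = 0.7143
- P(D|A) = 0.0082, P(D|B) = 0.0300

Step 1: Find P(D)
P(D) = P(D|A)P(A) + P(D|B)P(B)
     = 0.0082 × 0.2857 + 0.0300 × 0.7143
     = 0.00234274 + 0.02142900
     = 0.02377174

Step 2: Apply Bayes' theorem
P(A|D) = P(D|A)P(A) / P(D)
       = 0.00234274 / 0.02377174
       = 0.0986


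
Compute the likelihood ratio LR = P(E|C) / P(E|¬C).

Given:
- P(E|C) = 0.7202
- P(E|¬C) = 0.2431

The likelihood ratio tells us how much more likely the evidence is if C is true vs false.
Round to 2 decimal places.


Likelihood Ratio (LR) = P(E|C) / P(E|¬C)

LR = 0.7202 / 0.2431
   = 2.96

The evidence is 2.96 times more likely if C is true than if C is false.
Since LR > 1, the evidence supports C over ¬C.


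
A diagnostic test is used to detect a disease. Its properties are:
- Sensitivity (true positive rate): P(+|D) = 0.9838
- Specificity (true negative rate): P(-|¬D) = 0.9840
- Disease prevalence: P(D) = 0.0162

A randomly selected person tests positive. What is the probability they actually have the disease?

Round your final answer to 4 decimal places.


Let D = has disease, + = positive test

Given:
- P(D) = 0.0162 (prevalence)
- P(+|D) = 0.9838 (sensitivity)
- P(-|¬D) = 0.9840 (specificity)
- P(+|¬D) = 0.0160 (false positive rate = 1 - specificity)

Step 1: Find P(+)
P(+) = P(+|D)P(D) + P(+|¬D)P(¬D)
     = 0.9838 × 0.0162 + 0.0160 × 0.9838
     = 0.01593756 + 0.01574080
     = 0.03167836

Step 2: Apply Bayes' theorem for P(D|+)
P(D|+) = P(+|D)P(D) / P(+)
       = 0.01593756 / 0.03167836
       = 0.5031


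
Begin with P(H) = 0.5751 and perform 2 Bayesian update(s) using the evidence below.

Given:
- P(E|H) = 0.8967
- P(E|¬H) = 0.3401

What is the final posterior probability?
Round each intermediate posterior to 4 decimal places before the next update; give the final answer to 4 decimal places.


Sequential Bayesian updating:

Initial prior: P(H) = 0.5751

Update 1:
  P(E) = 0.8967 × 0.5751 + 0.3401 × 0.4249 = 0.51569217 + 0.14450849 = 0.66020066
  P(H|E) = 0.51569217 / 0.66020066 = 0.7811

Update 2:
  P(E) = 0.8967 × 0.7811 + 0.3401 × 0.2189 = 0.70041237 + 0.07444789 = 0.77486026
  P(H|E) = 0.70041237 / 0.77486026 = 0.9039

Final posterior: 0.9039


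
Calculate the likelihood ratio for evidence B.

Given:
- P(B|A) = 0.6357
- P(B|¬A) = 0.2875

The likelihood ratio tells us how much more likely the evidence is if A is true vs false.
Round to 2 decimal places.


Likelihood Ratio (LR) = P(B|A) / P(B|¬A)

LR = 0.6357 / 0.2875
   = 2.21

The evidence is 2.21 times more likely if A is true than if A is false.
Since LR > 1, the evidence supports A over ¬A.


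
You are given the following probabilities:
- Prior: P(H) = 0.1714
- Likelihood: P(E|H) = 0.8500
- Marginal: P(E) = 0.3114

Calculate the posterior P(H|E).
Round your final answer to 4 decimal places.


Using Bayes' theorem:

P(H|E) = P(E|H) × P(H) / P(E)
       = 0.8500 × 0.1714 / 0.3114
       = 0.14569000 / 0.3114
       = 0.4679

The evidence strengthens our belief in H.
Prior: 0.1714 → Posterior: 0.4679


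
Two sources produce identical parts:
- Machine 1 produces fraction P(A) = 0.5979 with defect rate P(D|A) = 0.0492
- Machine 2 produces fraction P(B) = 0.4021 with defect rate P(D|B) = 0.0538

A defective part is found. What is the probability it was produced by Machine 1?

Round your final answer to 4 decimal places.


Let A = from Machine 1, D = defective

Given:
- P(A) = 0.5979, P(B) = 0.4021
- P(D|A) = 0.0492, P(D|B) = 0.0538

Step 1: Find P(D)
P(D) = P(D|A)P(A) + P(D|B)P(B)
     = 0.0492 × 0.5979 + 0.0538 × 0.4021
     = 0.02941668 + 0.02163298
     = 0.05104966

Step 2: Apply Bayes' theorem
P(A|D) = P(D|A)P(A) / P(D)
       = 0.02941668 / 0.05104966
       = 0.5762


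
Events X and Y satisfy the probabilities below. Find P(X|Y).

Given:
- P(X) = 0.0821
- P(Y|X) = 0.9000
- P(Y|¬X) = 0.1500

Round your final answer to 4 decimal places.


Bayes' theorem: P(X|Y) = P(Y|X) × P(X) / P(Y)

Step 1: Calculate P(Y) using law of total probability
P(Y) = P(Y|X)P(X) + P(Y|¬X)P(¬X)
     = 0.9000 × 0.0821 + 0.1500 × 0.9179
     = 0.07389000 + 0.13768500
     = 0.21157500

Step 2: Apply Bayes' theorem
P(X|Y) = P(Y|X) × P(X) / P(Y)
       = 0.07389000 / 0.21157500
       = 0.3492


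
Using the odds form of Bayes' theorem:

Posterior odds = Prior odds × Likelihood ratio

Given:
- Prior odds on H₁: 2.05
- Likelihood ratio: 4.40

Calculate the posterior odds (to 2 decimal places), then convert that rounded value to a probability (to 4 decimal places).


Step 1: Calculate posterior odds
Posterior odds = Prior odds × LR
               = 2.05 × 4.40
               = 9.02

Step 2: Convert to probability
P(H₁|E) = Posterior odds / (1 + Posterior odds)
       = 9.02 / (1 + 9.02)
       = 9.02 / 10.02
       = 0.9002

The evidence increased P(H₁) from 0.6721 to 0.9002.


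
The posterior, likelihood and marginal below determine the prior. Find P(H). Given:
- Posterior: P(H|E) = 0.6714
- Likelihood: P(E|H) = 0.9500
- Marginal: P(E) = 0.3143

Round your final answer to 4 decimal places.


From Bayes' theorem: P(H|E) = P(E|H) × P(H) / P(E)

Rearranging for P(H):
P(H) = P(H|E) × P(E) / P(E|H)
     = 0.6714 × 0.3143 / 0.9500
     = 0.21102102 / 0.9500
     = 0.2221


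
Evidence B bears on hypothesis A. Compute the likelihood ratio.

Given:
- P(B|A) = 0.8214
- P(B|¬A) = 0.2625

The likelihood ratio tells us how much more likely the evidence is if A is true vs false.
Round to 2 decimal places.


Likelihood Ratio (LR) = P(B|A) / P(B|¬A)

LR = 0.8214 / 0.2625
   = 3.13

The evidence is 3.13 times more likely if A is true than if A is false.
Since LR > 1, the evidence supports A over ¬A.


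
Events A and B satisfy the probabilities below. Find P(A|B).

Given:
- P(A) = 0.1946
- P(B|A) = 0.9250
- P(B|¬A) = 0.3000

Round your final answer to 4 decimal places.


Bayes' theorem: P(A|B) = P(B|A) × P(A) / P(B)

Step 1: Calculate P(B) using law of total probability
P(B) = P(B|A)P(A) + P(B|¬A)P(¬A)
     = 0.9250 × 0.1946 + 0.3000 × 0.8054
     = 0.18000500 + 0.24162000
     = 0.42162500

Step 2: Apply Bayes' theorem
P(A|B) = P(B|A) × P(A) / P(B)
       = 0.18000500 / 0.42162500
       = 0.4269


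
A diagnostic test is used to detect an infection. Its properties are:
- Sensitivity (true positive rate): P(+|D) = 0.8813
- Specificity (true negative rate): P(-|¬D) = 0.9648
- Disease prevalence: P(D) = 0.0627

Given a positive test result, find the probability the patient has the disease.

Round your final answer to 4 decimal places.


Let D = has disease, + = positive test

Given:
- P(D) = 0.0627 (prevalence)
- P(+|D) = 0.8813 (sensitivity)
- P(-|¬D) = 0.9648 (specificity)
- P(+|¬D) = 0.0352 (false positive rate = 1 - specificity)

Step 1: Find P(+)
P(+) = P(+|D)P(D) + P(+|¬D)P(¬D)
     = 0.8813 × 0.0627 + 0.0352 × 0.9373
     = 0.05525751 + 0.03299296
     = 0.08825047

Step 2: Apply Bayes' theorem for P(D|+)
P(D|+) = P(+|D)P(D) / P(+)
       = 0.05525751 / 0.08825047
       = 0.6261


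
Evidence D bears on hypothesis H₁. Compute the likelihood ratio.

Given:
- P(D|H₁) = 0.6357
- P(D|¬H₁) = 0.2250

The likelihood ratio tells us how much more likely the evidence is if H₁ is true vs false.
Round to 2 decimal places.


Likelihood Ratio (LR) = P(D|H₁) / P(D|¬H₁)

LR = 0.6357 / 0.2250
   = 2.83

The evidence is 2.83 times more likely if H₁ is true than if H₁ is false.
LR > 1, so observing D raises the odds in favor of H₁.


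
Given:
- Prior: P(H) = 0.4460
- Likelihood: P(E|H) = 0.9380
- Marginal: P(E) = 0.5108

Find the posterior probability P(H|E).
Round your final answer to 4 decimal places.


Using Bayes' theorem:

P(H|E) = P(E|H) × P(H) / P(E)
       = 0.9380 × 0.4460 / 0.5108
       = 0.41834800 / 0.5108
       = 0.8190

The evidence strengthens our belief in H.
Prior: 0.4460 → Posterior: 0.8190


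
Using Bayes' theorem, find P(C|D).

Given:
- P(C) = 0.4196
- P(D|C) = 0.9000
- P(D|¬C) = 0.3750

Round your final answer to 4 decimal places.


Bayes' theorem: P(C|D) = P(D|C) × P(C) / P(D)

Step 1: Calculate P(D) using law of total probability
P(D) = P(D|C)P(C) + P(D|¬C)P(¬C)
     = 0.9000 × 0.4196 + 0.3750 × 0.5804
     = 0.37764000 + 0.21765000
     = 0.59529000

Step 2: Apply Bayes' theorem
P(C|D) = P(D|C) × P(C) / P(D)
       = 0.37764000 / 0.59529000
       = 0.6344


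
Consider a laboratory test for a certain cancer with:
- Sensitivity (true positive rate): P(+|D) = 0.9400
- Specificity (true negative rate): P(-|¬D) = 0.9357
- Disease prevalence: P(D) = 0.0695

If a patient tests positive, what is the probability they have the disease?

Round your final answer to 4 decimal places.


Let D = has disease, + = positive test

Given:
- P(D) = 0.0695 (prevalence)
- P(+|D) = 0.9400 (sensitivity)
- P(-|¬D) = 0.9357 (specificity)
- P(+|¬D) = 0.0643 (false positive rate = 1 - specificity)

Step 1: Find P(+)
P(+) = P(+|D)P(D) + P(+|¬D)P(¬D)
     = 0.9400 × 0.0695 + 0.0643 × 0.9305
     = 0.06533000 + 0.05983115
     = 0.12516115

Step 2: Apply Bayes' theorem for P(D|+)
P(D|+) = P(+|D)P(D) / P(+)
       = 0.06533000 / 0.12516115
       = 0.5220


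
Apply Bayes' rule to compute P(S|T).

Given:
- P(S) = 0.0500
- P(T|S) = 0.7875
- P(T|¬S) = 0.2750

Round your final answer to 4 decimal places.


Bayes' theorem: P(S|T) = P(T|S) × P(S) / P(T)

Step 1: Calculate P(T) using law of total probability
P(T) = P(T|S)P(S) + P(T|¬S)P(¬S)
     = 0.7875 × 0.0500 + 0.2750 × 0.9500
     = 0.03937500 + 0.26125000
     = 0.30062500

Step 2: Apply Bayes' theorem
P(S|T) = P(T|S) × P(S) / P(T)
       = 0.03937500 / 0.30062500
       = 0.1310


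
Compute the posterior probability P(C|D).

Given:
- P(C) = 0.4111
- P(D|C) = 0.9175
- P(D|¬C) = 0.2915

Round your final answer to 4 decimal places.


Bayes' theorem: P(C|D) = P(D|C) × P(C) / P(D)

Step 1: Calculate P(D) using law of total probability
P(D) = P(D|C)P(C) + P(D|¬C)P(¬C)
     = 0.9175 × 0.4111 + 0.2915 × 0.5889
     = 0.37718425 + 0.17166435
     = 0.54884860

Step 2: Apply Bayes' theorem
P(C|D) = P(D|C) × P(C) / P(D)
       = 0.37718425 / 0.54884860
       = 0.6872


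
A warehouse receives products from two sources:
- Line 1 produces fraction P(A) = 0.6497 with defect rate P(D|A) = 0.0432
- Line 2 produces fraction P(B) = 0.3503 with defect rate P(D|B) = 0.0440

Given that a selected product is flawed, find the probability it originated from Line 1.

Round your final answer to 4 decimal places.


Let A = from Line 1, D = flawed

Given:
- P(A) = 0.6497, P(B) = 0.3503
- P(D|A) = 0.0432, P(D|B) = 0.0440

Step 1: Find P(D)
P(D) = P(D|A)P(A) + P(D|B)P(B)
     = 0.0432 × 0.6497 + 0.0440 × 0.3503
     = 0.02806704 + 0.01541320
     = 0.04348024

Step 2: Apply Bayes' theorem
P(A|D) = P(D|A)P(A) / P(D)
       = 0.02806704 / 0.04348024
       = 0.6455


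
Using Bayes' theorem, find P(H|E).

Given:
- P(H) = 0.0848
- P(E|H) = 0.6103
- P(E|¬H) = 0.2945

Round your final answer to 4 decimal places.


Bayes' theorem: P(H|E) = P(E|H) × P(H) / P(E)

Step 1: Calculate P(E) using law of total probability
P(E) = P(E|H)P(H) + P(E|¬H)P(¬H)
     = 0.6103 × 0.0848 + 0.2945 × 0.9152
     = 0.05175344 + 0.26952640
     = 0.32127984

Step 2: Apply Bayes' theorem
P(H|E) = P(E|H) × P(H) / P(E)
       = 0.05175344 / 0.32127984
       = 0.1611


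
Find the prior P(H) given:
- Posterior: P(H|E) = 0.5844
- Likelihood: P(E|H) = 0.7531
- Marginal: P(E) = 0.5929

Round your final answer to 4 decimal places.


From Bayes' theorem: P(H|E) = P(E|H) × P(H) / P(E)

Rearranging for P(H):
P(H) = P(H|E) × P(E) / P(E|H)
     = 0.5844 × 0.5929 / 0.7531
     = 0.34649076 / 0.7531
     = 0.4601


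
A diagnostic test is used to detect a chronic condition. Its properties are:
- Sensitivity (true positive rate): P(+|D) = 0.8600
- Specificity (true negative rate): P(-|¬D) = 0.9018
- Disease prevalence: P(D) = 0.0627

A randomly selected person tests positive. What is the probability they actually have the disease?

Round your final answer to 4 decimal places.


Let D = has disease, + = positive test

Given:
- P(D) = 0.0627 (prevalence)
- P(+|D) = 0.8600 (sensitivity)
- P(-|¬D) = 0.9018 (specificity)
- P(+|¬D) = 0.0982 (false positive rate = 1 - specificity)

Step 1: Find P(+)
P(+) = P(+|D)P(D) + P(+|¬D)P(¬D)
     = 0.8600 × 0.0627 + 0.0982 × 0.9373
     = 0.05392200 + 0.09204286
     = 0.14596486

Step 2: Apply Bayes' theorem for P(D|+)
P(D|+) = P(+|D)P(D) / P(+)
       = 0.05392200 / 0.14596486
       = 0.3694


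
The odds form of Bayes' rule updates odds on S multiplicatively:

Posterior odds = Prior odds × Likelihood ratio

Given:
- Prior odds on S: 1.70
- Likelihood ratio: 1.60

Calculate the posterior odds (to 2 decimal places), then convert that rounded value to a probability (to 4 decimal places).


Step 1: Calculate posterior odds
Posterior odds = Prior odds × LR
               = 1.70 × 1.60
               = 2.72

Step 2: Convert to probability
P(S|E) = Posterior odds / (1 + Posterior odds)
       = 2.72 / (1 + 2.72)
       = 2.72 / 3.72
       = 0.7312

The evidence increased P(S) from 0.6296 to 0.7312.


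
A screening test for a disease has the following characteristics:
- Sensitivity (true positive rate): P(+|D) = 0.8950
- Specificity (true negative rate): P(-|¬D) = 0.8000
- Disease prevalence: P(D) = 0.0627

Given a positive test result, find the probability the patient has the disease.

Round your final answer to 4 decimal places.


Let D = has disease, + = positive test

Given:
- P(D) = 0.0627 (prevalence)
- P(+|D) = 0.8950 (sensitivity)
- P(-|¬D) = 0.8000 (specificity)
- P(+|¬D) = 0.2000 (false positive rate = 1 - specificity)

Step 1: Find P(+)
P(+) = P(+|D)P(D) + P(+|¬D)P(¬D)
     = 0.8950 × 0.0627 + 0.2000 × 0.9373
     = 0.05611650 + 0.18746000
     = 0.24357650

Step 2: Apply Bayes' theorem for P(D|+)
P(D|+) = P(+|D)P(D) / P(+)
       = 0.05611650 / 0.24357650
       = 0.2304


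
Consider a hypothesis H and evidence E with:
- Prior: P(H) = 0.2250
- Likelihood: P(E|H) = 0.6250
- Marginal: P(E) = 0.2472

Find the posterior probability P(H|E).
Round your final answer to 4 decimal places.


Using Bayes' theorem:

P(H|E) = P(E|H) × P(H) / P(E)
       = 0.6250 × 0.2250 / 0.2472
       = 0.14062500 / 0.2472
       = 0.5689

The evidence strengthens our belief in H.
Prior: 0.2250 → Posterior: 0.5689


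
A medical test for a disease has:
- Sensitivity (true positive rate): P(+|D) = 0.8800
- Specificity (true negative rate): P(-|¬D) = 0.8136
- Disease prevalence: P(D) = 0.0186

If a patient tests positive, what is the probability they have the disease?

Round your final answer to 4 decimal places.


Let D = has disease, + = positive test

Given:
- P(D) = 0.0186 (prevalence)
- P(+|D) = 0.8800 (sensitivity)
- P(-|¬D) = 0.8136 (specificity)
- P(+|¬D) = 0.1864 (false positive rate = 1 - specificity)

Step 1: Find P(+)
P(+) = P(+|D)P(D) + P(+|¬D)P(¬D)
     = 0.8800 × 0.0186 + 0.1864 × 0.9814
     = 0.01636800 + 0.18293296
     = 0.19930096

Step 2: Apply Bayes' theorem for P(D|+)
P(D|+) = P(+|D)P(D) / P(+)
       = 0.01636800 / 0.19930096
       = 0.0821


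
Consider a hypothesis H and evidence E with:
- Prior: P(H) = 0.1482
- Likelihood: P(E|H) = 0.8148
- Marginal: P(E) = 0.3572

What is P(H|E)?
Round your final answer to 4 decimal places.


Using Bayes' theorem:

P(H|E) = P(E|H) × P(H) / P(E)
       = 0.8148 × 0.1482 / 0.3572
       = 0.12075336 / 0.3572
       = 0.3381

The evidence strengthens our belief in H.
Prior: 0.1482 → Posterior: 0.3381


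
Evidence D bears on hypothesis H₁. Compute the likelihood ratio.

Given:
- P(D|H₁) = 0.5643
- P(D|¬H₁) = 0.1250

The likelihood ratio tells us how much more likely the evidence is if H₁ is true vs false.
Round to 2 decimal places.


Likelihood Ratio (LR) = P(D|H₁) / P(D|¬H₁)

LR = 0.5643 / 0.1250
   = 4.51

The evidence is 4.51 times more likely if H₁ is true than if H₁ is false.
Because LR exceeds 1, D is evidence for H₁.


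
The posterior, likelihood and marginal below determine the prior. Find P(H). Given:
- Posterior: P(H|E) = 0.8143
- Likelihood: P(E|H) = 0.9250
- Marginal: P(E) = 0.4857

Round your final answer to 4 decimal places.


From Bayes' theorem: P(H|E) = P(E|H) × P(H) / P(E)

Rearranging for P(H):
P(H) = P(H|E) × P(E) / P(E|H)
     = 0.8143 × 0.4857 / 0.9250
     = 0.39550551 / 0.9250
     = 0.4276


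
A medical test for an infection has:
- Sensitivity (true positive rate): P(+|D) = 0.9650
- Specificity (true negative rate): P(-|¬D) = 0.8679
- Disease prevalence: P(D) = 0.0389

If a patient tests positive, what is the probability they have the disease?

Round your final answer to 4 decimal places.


Let D = has disease, + = positive test

Given:
- P(D) = 0.0389 (prevalence)
- P(+|D) = 0.9650 (sensitivity)
- P(-|¬D) = 0.8679 (specificity)
- P(+|¬D) = 0.1321 (false positive rate = 1 - specificity)

Step 1: Find P(+)
P(+) = P(+|D)P(D) + P(+|¬D)P(¬D)
     = 0.9650 × 0.0389 + 0.1321 × 0.9611
     = 0.03753850 + 0.12696131
     = 0.16449981

Step 2: Apply Bayes' theorem for P(D|+)
P(D|+) = P(+|D)P(D) / P(+)
       = 0.03753850 / 0.16449981
       = 0.2282


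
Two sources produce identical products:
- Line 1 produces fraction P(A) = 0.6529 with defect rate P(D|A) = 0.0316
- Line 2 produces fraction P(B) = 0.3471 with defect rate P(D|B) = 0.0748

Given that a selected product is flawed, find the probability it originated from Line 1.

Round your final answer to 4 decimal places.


Let A = from Line 1, D = flawed

Given:
- P(A) = 0.6529, P(B) = 0.3471
- P(D|A) = 0.0316, P(D|B) = 0.0748

Step 1: Find P(D)
P(D) = P(D|A)P(A) + P(D|B)P(B)
     = 0.0316 × 0.6529 + 0.0748 × 0.3471
     = 0.02063164 + 0.02596308
     = 0.04659472

Step 2: Apply Bayes' theorem
P(A|D) = P(D|A)P(A) / P(D)
       = 0.02063164 / 0.04659472
       = 0.4428


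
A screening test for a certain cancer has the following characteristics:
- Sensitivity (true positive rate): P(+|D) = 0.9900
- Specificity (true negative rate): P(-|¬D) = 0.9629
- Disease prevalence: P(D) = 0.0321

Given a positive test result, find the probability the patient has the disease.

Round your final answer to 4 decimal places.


Let D = has disease, + = positive test

Given:
- P(D) = 0.0321 (prevalence)
- P(+|D) = 0.9900 (sensitivity)
- P(-|¬D) = 0.9629 (specificity)
- P(+|¬D) = 0.0371 (false positive rate = 1 - specificity)

Step 1: Find P(+)
P(+) = P(+|D)P(D) + P(+|¬D)P(¬D)
     = 0.9900 × 0.0321 + 0.0371 × 0.9679
     = 0.03177900 + 0.03590909
     = 0.06768809

Step 2: Apply Bayes' theorem for P(D|+)
P(D|+) = P(+|D)P(D) / P(+)
       = 0.03177900 / 0.06768809
       = 0.4695


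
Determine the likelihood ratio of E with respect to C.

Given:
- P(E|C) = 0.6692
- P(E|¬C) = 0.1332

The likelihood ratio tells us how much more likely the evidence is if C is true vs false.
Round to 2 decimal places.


Likelihood Ratio (LR) = P(E|C) / P(E|¬C)

LR = 0.6692 / 0.1332
   = 5.02

The evidence is 5.02 times more likely if C is true than if C is false.
LR > 1, so observing E raises the odds in favor of C.


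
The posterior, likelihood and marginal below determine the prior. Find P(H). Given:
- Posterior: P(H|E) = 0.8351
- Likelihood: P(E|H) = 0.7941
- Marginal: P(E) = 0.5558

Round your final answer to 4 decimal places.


From Bayes' theorem: P(H|E) = P(E|H) × P(H) / P(E)

Rearranging for P(H):
P(H) = P(H|E) × P(E) / P(E|H)
     = 0.8351 × 0.5558 / 0.7941
     = 0.46414858 / 0.7941
     = 0.5845


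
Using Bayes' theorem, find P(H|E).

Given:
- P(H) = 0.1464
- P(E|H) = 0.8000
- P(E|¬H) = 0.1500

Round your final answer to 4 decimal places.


Bayes' theorem: P(H|E) = P(E|H) × P(H) / P(E)

Step 1: Calculate P(E) using law of total probability
P(E) = P(E|H)P(H) + P(E|¬H)P(¬H)
     = 0.8000 × 0.1464 + 0.1500 × 0.8536
     = 0.11712000 + 0.12804000
     = 0.24516000

Step 2: Apply Bayes' theorem
P(H|E) = P(E|H) × P(H) / P(E)
       = 0.11712000 / 0.24516000
       = 0.4777


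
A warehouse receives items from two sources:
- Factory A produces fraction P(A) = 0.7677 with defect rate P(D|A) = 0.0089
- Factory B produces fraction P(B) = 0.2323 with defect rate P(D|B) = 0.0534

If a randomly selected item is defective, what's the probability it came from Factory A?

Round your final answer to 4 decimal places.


Let A = from Factory A, D = defective

Given:
- P(A) = 0.7677, P(B) = 0.2323
- P(D|A) = 0.0089, P(D|B) = 0.0534

Step 1: Find P(D)
P(D) = P(D|A)P(A) + P(D|B)P(B)
     = 0.0089 × 0.7677 + 0.0534 × 0.2323
     = 0.00683253 + 0.01240482
     = 0.01923735

Step 2: Apply Bayes' theorem
P(A|D) = P(D|A)P(A) / P(D)
       = 0.00683253 / 0.01923735
       = 0.3552


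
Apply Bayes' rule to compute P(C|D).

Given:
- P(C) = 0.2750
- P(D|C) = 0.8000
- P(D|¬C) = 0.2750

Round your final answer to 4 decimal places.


Bayes' theorem: P(C|D) = P(D|C) × P(C) / P(D)

Step 1: Calculate P(D) using law of total probability
P(D) = P(D|C)P(C) + P(D|¬C)P(¬C)
     = 0.8000 × 0.2750 + 0.2750 × 0.7250
     = 0.22000000 + 0.19937500
     = 0.41937500

Step 2: Apply Bayes' theorem
P(C|D) = P(D|C) × P(C) / P(D)
       = 0.22000000 / 0.41937500
       = 0.5246


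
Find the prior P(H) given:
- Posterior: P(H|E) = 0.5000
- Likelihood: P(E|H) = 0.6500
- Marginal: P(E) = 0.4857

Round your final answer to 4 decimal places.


From Bayes' theorem: P(H|E) = P(E|H) × P(H) / P(E)

Rearranging for P(H):
P(H) = P(H|E) × P(E) / P(E|H)
     = 0.5000 × 0.4857 / 0.6500
     = 0.24285000 / 0.6500
     = 0.3736


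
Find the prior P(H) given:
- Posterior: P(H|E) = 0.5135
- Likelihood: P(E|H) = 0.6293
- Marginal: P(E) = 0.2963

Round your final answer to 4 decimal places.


From Bayes' theorem: P(H|E) = P(E|H) × P(H) / P(E)

Rearranging for P(H):
P(H) = P(H|E) × P(E) / P(E|H)
     = 0.5135 × 0.2963 / 0.6293
     = 0.15215005 / 0.6293
     = 0.2418


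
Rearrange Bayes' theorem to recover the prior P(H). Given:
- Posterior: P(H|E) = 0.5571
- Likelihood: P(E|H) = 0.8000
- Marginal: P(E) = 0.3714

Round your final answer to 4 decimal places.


From Bayes' theorem: P(H|E) = P(E|H) × P(H) / P(E)

Rearranging for P(H):
P(H) = P(H|E) × P(E) / P(E|H)
     = 0.5571 × 0.3714 / 0.8000
     = 0.20690694 / 0.8000
     = 0.2586


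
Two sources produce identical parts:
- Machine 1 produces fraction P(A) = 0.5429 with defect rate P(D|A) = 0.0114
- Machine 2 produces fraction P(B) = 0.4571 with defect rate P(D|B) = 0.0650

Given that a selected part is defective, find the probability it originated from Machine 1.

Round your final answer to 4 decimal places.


Let A = from Machine 1, D = defective

Given:
- P(A) = 0.5429, P(B) = 0.4571
- P(D|A) = 0.0114, P(D|B) = 0.0650

Step 1: Find P(D)
P(D) = P(D|A)P(A) + P(D|B)P(B)
     = 0.0114 × 0.5429 + 0.0650 × 0.4571
     = 0.00618906 + 0.02971150
     = 0.03590056

Step 2: Apply Bayes' theorem
P(A|D) = P(D|A)P(A) / P(D)
       = 0.00618906 / 0.03590056
       = 0.1724


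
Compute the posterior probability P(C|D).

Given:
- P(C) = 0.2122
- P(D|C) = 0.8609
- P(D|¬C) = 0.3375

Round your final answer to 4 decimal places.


Bayes' theorem: P(C|D) = P(D|C) × P(C) / P(D)

Step 1: Calculate P(D) using law of total probability
P(D) = P(D|C)P(C) + P(D|¬C)P(¬C)
     = 0.8609 × 0.2122 + 0.3375 × 0.7878
     = 0.18268298 + 0.26588250
     = 0.44856548

Step 2: Apply Bayes' theorem
P(C|D) = P(D|C) × P(C) / P(D)
       = 0.18268298 / 0.44856548
       = 0.4073


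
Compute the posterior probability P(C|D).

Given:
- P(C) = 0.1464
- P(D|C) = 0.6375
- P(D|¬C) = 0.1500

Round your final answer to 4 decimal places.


Bayes' theorem: P(C|D) = P(D|C) × P(C) / P(D)

Step 1: Calculate P(D) using law of total probability
P(D) = P(D|C)P(C) + P(D|¬C)P(¬C)
     = 0.6375 × 0.1464 + 0.1500 × 0.8536
     = 0.09333000 + 0.12804000
     = 0.22137000

Step 2: Apply Bayes' theorem
P(C|D) = P(D|C) × P(C) / P(D)
       = 0.09333000 / 0.22137000
       = 0.4216


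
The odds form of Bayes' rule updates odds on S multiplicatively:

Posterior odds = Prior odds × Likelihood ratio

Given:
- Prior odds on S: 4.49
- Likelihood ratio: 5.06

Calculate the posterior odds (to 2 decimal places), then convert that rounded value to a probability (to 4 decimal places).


Step 1: Calculate posterior odds
Posterior odds = Prior odds × LR
               = 4.49 × 5.06
               = 22.72

Step 2: Convert to probability
P(S|E) = Posterior odds / (1 + Posterior odds)
       = 22.72 / (1 + 22.72)
       = 22.72 / 23.72
       = 0.9578

The evidence increased P(S) from 0.8179 to 0.9578.


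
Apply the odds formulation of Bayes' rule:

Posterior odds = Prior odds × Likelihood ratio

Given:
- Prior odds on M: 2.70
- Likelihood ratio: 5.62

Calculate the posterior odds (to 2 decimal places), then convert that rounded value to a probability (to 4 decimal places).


Step 1: Calculate posterior odds
Posterior odds = Prior odds × LR
               = 2.70 × 5.62
               = 15.17

Step 2: Convert to probability
P(M|E) = Posterior odds / (1 + Posterior odds)
       = 15.17 / (1 + 15.17)
       = 15.17 / 16.17
       = 0.9382

The evidence increased P(M) from 0.7297 to 0.9382.


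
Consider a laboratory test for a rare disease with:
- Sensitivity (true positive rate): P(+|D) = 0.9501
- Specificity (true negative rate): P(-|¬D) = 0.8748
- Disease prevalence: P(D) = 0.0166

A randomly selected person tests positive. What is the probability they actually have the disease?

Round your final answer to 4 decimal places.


Let D = has disease, + = positive test

Given:
- P(D) = 0.0166 (prevalence)
- P(+|D) = 0.9501 (sensitivity)
- P(-|¬D) = 0.8748 (specificity)
- P(+|¬D) = 0.1252 (false positive rate = 1 - specificity)

Step 1: Find P(+)
P(+) = P(+|D)P(D) + P(+|¬D)P(¬D)
     = 0.9501 × 0.0166 + 0.1252 × 0.9834
     = 0.01577166 + 0.12312168
     = 0.13889334

Step 2: Apply Bayes' theorem for P(D|+)
P(D|+) = P(+|D)P(D) / P(+)
       = 0.01577166 / 0.13889334
       = 0.1136


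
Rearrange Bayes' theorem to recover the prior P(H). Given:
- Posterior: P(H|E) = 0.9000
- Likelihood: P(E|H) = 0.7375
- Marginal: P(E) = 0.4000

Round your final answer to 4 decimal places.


From Bayes' theorem: P(H|E) = P(E|H) × P(H) / P(E)

Rearranging for P(H):
P(H) = P(H|E) × P(E) / P(E|H)
     = 0.9000 × 0.4000 / 0.7375
     = 0.36000000 / 0.7375
     = 0.4881


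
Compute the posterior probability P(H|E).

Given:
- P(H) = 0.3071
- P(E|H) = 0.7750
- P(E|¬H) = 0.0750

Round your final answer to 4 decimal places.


Bayes' theorem: P(H|E) = P(E|H) × P(H) / P(E)

Step 1: Calculate P(E) using law of total probability
P(E) = P(E|H)P(H) + P(E|¬H)P(¬H)
     = 0.7750 × 0.3071 + 0.0750 × 0.6929
     = 0.23800250 + 0.05196750
     = 0.28997000

Step 2: Apply Bayes' theorem
P(H|E) = P(E|H) × P(H) / P(E)
       = 0.23800250 / 0.28997000
       = 0.8208


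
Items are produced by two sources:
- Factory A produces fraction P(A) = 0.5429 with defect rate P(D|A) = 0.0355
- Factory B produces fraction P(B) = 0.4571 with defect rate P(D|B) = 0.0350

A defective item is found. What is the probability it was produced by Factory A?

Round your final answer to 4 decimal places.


Let A = from Factory A, D = defective

Given:
- P(A) = 0.5429, P(B) = 0.4571
- P(D|A) = 0.0355, P(D|B) = 0.0350

Step 1: Find P(D)
P(D) = P(D|A)P(A) + P(D|B)P(B)
     = 0.0355 × 0.5429 + 0.0350 × 0.4571
     = 0.01927295 + 0.01599850
     = 0.03527145

Step 2: Apply Bayes' theorem
P(A|D) = P(D|A)P(A) / P(D)
       = 0.01927295 / 0.03527145
       = 0.5464


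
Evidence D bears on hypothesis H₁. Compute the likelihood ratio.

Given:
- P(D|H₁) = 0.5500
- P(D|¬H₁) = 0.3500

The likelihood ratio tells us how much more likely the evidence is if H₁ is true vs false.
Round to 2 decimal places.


Likelihood Ratio (LR) = P(D|H₁) / P(D|¬H₁)

LR = 0.5500 / 0.3500
   = 1.57

The evidence is 1.57 times more likely if H₁ is true than if H₁ is false.
LR > 1, so observing D raises the odds in favor of H₁.


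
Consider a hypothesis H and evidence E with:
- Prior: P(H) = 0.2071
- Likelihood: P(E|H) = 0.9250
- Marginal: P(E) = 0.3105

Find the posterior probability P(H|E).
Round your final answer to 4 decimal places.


Using Bayes' theorem:

P(H|E) = P(E|H) × P(H) / P(E)
       = 0.9250 × 0.2071 / 0.3105
       = 0.19156750 / 0.3105
       = 0.6170

The evidence strengthens our belief in H.
Prior: 0.2071 → Posterior: 0.6170


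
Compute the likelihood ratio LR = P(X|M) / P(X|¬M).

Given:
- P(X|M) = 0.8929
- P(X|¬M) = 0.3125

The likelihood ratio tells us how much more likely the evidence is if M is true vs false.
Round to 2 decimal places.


Likelihood Ratio (LR) = P(X|M) / P(X|¬M)

LR = 0.8929 / 0.3125
   = 2.86

The evidence is 2.86 times more likely if M is true than if M is false.
LR > 1, so observing X raises the odds in favor of M.


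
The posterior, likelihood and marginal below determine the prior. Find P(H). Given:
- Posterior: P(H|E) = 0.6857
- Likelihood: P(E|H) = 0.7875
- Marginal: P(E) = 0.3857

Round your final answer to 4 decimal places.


From Bayes' theorem: P(H|E) = P(E|H) × P(H) / P(E)

Rearranging for P(H):
P(H) = P(H|E) × P(E) / P(E|H)
     = 0.6857 × 0.3857 / 0.7875
     = 0.26447449 / 0.7875
     = 0.3358


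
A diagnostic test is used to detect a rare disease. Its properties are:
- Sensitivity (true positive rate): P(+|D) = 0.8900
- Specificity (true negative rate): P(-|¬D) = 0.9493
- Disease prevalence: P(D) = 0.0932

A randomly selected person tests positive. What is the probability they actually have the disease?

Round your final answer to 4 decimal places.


Let D = has disease, + = positive test

Given:
- P(D) = 0.0932 (prevalence)
- P(+|D) = 0.8900 (sensitivity)
- P(-|¬D) = 0.9493 (specificity)
- P(+|¬D) = 0.0507 (false positive rate = 1 - specificity)

Step 1: Find P(+)
P(+) = P(+|D)P(D) + P(+|¬D)P(¬D)
     = 0.8900 × 0.0932 + 0.0507 × 0.9068
     = 0.08294800 + 0.04597476
     = 0.12892276

Step 2: Apply Bayes' theorem for P(D|+)
P(D|+) = P(+|D)P(D) / P(+)
       = 0.08294800 / 0.12892276
       = 0.6434
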